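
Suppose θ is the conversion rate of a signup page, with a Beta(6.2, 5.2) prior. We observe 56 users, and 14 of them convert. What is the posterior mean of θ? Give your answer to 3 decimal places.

Posterior mean ≈ 0.300

The binomial likelihood is conjugate to the Beta prior: with 14 successes and 42 failures, the posterior is Beta(6.2+14, 5.2+42) = Beta(20.2, 47.2).
E[θ | data] = 20.2/(20.2+47.2) = 0.300.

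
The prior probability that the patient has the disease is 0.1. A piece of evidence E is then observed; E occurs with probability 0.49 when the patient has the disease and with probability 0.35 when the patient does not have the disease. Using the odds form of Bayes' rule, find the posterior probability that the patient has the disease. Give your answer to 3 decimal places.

Posterior probability ≈ 0.135

Prior odds = 0.1/(1−0.1) = 0.11111.
Likelihood ratio for E = 0.49/0.35 = 1.4000.
Posterior odds = prior odds × LR = 0.15556.
Posterior probability = odds/(1+odds) = 0.15556/1.1556 = 0.135.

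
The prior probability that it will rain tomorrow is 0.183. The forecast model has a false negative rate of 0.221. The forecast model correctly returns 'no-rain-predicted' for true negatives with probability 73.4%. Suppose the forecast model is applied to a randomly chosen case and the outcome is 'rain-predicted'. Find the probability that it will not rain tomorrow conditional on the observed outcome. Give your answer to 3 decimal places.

Let H be the event that it will rain tomorrow. P(H) = 0.183, so P(¬H) = 0.817. With E the 'rain-predicted' result, P(E|H) = 0.779 and P(E|¬H) = 0.266.
P(E) = 0.779·0.183 + 0.266·0.817 = 0.14256 + 0.21732 = 0.35988.
By Bayes' theorem, P(H|E) = 0.14256 / 0.35988 = 0.396. Hence P(¬H|E) = 1 − 0.396 = 0.604.

P(¬H | E) ≈ 0.604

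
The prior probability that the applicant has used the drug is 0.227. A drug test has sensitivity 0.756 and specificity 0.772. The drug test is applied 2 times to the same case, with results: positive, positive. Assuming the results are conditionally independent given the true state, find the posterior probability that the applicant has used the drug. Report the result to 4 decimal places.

Posterior P(H) ≈ 0.7635

Let H be the event that the applicant has used the drug; start with P(H) = 0.227. P('positive'|H) = 0.756, P('positive'|¬H) = 0.228.
Update on result 1 ('positive'): P(H) ← 0.756·0.2270 / (0.756·0.2270 + 0.228·0.7730) = 0.17161/0.34786 = 0.4933.
Update on result 2 ('positive'): P(H) ← 0.756·0.4933 / (0.756·0.4933 + 0.228·0.5067) = 0.37297/0.48848 = 0.7635.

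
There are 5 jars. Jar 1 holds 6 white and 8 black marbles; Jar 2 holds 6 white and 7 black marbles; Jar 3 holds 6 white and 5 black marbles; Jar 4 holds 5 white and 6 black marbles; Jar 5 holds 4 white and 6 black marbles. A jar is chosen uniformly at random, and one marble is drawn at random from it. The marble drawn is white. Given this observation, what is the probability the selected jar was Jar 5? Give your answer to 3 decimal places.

Posterior probability ≈ 0.175

P(white|Jar 1) = 0.4286; P(white|Jar 2) = 0.4615; P(white|Jar 3) = 0.5455; P(white|Jar 4) = 0.4545; P(white|Jar 5) = 0.4.
Prior × likelihood for each source: 0.2·0.4286=0.08571, 0.2·0.4615=0.09231, 0.2·0.5455=0.1091, 0.2·0.4545=0.09091, 0.2·0.4=0.08000. Summing gives P(white) = 0.45802.
P(Jar 5 | white) = 0.08000 / 0.45802 = 0.175.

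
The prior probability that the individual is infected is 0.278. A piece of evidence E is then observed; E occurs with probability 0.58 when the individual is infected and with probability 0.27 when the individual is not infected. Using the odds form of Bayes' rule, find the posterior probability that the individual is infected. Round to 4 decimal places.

Posterior probability ≈ 0.4527

Prior odds = 0.278/(1−0.278) = 0.38504.
Likelihood ratio for E = 0.58/0.27 = 2.1481.
Posterior odds = prior odds × LR = 0.82713.
Posterior probability = odds/(1+odds) = 0.82713/1.8271 = 0.4527.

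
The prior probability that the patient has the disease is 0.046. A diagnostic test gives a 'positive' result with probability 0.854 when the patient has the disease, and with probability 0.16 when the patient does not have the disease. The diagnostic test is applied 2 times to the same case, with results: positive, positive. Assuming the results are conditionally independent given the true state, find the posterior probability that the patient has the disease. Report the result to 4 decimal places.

Posterior P(H) ≈ 0.5787

Let H be the event that the patient has the disease; start with P(H) = 0.046. P('positive'|H) = 0.854, P('positive'|¬H) = 0.16.
Update on result 1 ('positive'): P(H) ← 0.854·0.0460 / (0.854·0.0460 + 0.16·0.9540) = 0.039284/0.19192 = 0.2047.
Update on result 2 ('positive'): P(H) ← 0.854·0.2047 / (0.854·0.2047 + 0.16·0.7953) = 0.17480/0.30205 = 0.5787.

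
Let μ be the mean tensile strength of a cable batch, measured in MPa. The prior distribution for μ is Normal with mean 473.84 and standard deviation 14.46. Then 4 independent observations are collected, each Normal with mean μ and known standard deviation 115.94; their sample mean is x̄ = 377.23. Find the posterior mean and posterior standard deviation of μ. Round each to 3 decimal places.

Posterior mean ≈ 468.181; posterior SD ≈ 14.030

With known σ, the Normal prior is conjugate. Weight on the data is w = (n/σ²)/(n/σ² + 1/τ₀²) = 0.00029757/(0.00029757+0.00478259) = 0.058575.
Posterior mean = w·x̄ + (1−w)·μ₀ = 0.058575·377.23 + 0.94142·473.84 = 468.181. Posterior variance = 1/(0.00029757+0.00478259) = 196.844, so SD = 14.030.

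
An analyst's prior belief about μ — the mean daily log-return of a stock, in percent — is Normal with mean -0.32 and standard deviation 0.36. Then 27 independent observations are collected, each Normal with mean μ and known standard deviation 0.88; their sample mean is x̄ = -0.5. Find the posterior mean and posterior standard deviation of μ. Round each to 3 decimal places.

Posterior mean ≈ -0.467; posterior SD ≈ 0.153

With known σ, the Normal prior is conjugate. Weight on the data is w = (n/σ²)/(n/σ² + 1/τ₀²) = 34.8657/(34.8657+7.71605) = 0.81879.
Posterior mean = w·x̄ + (1−w)·μ₀ = 0.81879·-0.5 + 0.18121·-0.32 = -0.467. Posterior variance = 1/(34.8657+7.71605) = 0.0234842, so SD = 0.153.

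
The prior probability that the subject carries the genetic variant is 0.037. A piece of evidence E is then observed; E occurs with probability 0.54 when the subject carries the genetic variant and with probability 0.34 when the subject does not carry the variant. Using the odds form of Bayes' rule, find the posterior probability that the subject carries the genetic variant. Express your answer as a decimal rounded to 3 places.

Posterior probability ≈ 0.058

Prior odds = 0.037/(1−0.037) = 0.038422. In log-odds, ln(0.038422) = -3.2591.
Add log likelihood ratio: ln(1.5882) = 0.46262.
Posterior log-odds = -2.7965, so posterior odds = exp(-2.7965) = 0.061023. Converting, P(H|E) = 0.061023/1.0610 = 0.058.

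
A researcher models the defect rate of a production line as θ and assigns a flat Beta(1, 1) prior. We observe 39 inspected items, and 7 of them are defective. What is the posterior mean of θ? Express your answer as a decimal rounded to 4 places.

Posterior mean ≈ 0.1951

Observing 7 successes and 32 failures updates Beta(1, 1) by adding the success and failure counts to the two shape parameters: α = 1+7 = 8, β = 1+32 = 33.
Posterior mean = α/(α+β) = 8/41 = 0.1951.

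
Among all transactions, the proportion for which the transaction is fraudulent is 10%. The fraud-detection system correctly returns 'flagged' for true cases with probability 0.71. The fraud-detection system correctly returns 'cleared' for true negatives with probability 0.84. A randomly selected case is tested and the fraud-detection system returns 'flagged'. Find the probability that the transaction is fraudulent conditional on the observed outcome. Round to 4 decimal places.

Let H be the event that the transaction is fraudulent. P(H) = 0.1, so P(¬H) = 0.9. With E the 'flagged' result, P(E|H) = 0.71 and P(E|¬H) = 0.16.
P(E) = 0.71·0.1 + 0.16·0.9 = 0.071000 + 0.14400 = 0.21500.
By Bayes' theorem, P(H|E) = 0.071000 / 0.21500 = 0.3302.

P(H | E) ≈ 0.3302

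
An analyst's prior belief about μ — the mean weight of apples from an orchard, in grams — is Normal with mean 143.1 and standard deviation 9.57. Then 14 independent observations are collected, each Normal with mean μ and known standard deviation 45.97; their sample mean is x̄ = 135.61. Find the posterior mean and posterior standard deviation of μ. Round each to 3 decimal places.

With known σ, the Normal prior is conjugate. Weight on the data is w = (n/σ²)/(n/σ² + 1/τ₀²) = 0.00662490/(0.00662490+0.0109188) = 0.37762.
Posterior mean = w·x̄ + (1−w)·μ₀ = 0.37762·135.61 + 0.62238·143.1 = 140.272. Posterior variance = 1/(0.00662490+0.0109188) = 57.0004, so SD = 7.550.

Posterior mean ≈ 140.272; posterior SD ≈ 7.550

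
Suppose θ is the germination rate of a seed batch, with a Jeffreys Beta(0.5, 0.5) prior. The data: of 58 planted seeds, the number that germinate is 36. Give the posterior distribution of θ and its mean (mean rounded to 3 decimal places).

Observing 36 successes and 22 failures updates Beta(0.5, 0.5) by adding the success and failure counts to the two shape parameters: α = 0.5+36 = 36.5, β = 0.5+22 = 22.5.
E[θ | data] = 36.5/(36.5+22.5) = 0.619.

Posterior: Beta(36.5, 22.5); mean ≈ 0.619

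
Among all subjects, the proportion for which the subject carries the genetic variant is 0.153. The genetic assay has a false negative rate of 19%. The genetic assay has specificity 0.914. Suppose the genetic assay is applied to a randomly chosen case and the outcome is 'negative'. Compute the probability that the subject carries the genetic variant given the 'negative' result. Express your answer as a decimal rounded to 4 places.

Let H be the event that the subject carries the genetic variant. P(H) = 0.153, so P(¬H) = 0.847. With E the 'negative' result, P(E|H) = 0.19 and P(E|¬H) = 0.914.
P(E) = 0.19·0.153 + 0.914·0.847 = 0.029070 + 0.77416 = 0.80323.
By Bayes' theorem, P(H|E) = 0.029070 / 0.80323 = 0.0362.

P(H | E) ≈ 0.0362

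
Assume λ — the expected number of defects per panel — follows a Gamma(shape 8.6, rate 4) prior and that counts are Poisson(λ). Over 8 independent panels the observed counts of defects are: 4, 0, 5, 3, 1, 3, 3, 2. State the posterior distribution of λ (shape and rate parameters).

Total count ∑xᵢ = 21 over n = 8 panels.
Gamma is conjugate to the Poisson likelihood: posterior is Gamma(shape = 8.6+21 = 29.6, rate = 4+8 = 12).

Posterior: Gamma(shape=29.6, rate=12)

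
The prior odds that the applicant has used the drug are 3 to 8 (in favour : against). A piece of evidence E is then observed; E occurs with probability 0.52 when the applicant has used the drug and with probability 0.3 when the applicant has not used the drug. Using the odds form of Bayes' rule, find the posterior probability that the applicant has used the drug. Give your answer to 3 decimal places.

Prior odds = 3/8 = 0.37500. In log-odds, ln(0.37500) = -0.98083.
Add log likelihood ratio: ln(1.7333) = 0.55005.
Posterior log-odds = -0.43078, so posterior odds = exp(-0.43078) = 0.65000. Converting, P(H|E) = 0.65000/1.6500 = 0.394.

Posterior probability ≈ 0.394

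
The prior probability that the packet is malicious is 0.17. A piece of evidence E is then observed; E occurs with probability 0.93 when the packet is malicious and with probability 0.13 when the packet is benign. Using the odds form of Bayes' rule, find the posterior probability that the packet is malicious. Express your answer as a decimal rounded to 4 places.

Prior odds = 0.17/(1−0.17) = 0.20482.
Likelihood ratio for E = 0.93/0.13 = 7.1538.
Posterior odds = prior odds × LR = 1.4652.
Posterior probability = odds/(1+odds) = 1.4652/2.4652 = 0.5944.

Posterior probability ≈ 0.5944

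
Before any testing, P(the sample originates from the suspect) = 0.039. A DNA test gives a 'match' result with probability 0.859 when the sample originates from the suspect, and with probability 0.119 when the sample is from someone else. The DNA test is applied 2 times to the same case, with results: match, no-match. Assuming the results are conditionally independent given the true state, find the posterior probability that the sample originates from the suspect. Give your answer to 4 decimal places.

Posterior P(H) ≈ 0.0448

With H the event that the sample originates from the suspect, the joint likelihood of the observed sequence is P(data|H) = 0.859·0.141 = 0.12112 and P(data|¬H) = 0.119·0.881 = 0.10484.
Bayes: P(H|data) = 0.039·0.12112 / (0.039·0.12112 + 0.961·0.10484) = 0.0047236/0.10547 = 0.0448.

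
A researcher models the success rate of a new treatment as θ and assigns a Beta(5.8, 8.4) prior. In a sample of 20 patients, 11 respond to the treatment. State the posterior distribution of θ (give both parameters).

Posterior: Beta(16.8, 17.4)

The binomial likelihood is conjugate to the Beta prior: with 11 successes and 9 failures, the posterior is Beta(5.8+11, 8.4+9) = Beta(16.8, 17.4).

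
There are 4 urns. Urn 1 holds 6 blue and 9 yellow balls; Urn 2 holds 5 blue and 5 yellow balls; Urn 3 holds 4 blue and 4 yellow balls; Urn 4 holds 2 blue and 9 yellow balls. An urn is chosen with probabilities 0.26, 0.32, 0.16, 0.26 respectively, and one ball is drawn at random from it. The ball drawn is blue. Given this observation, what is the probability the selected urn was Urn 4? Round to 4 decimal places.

Tabulate prior·likelihood by source: [1] prior 0.26, lik 0.4, product 0.1040; [2] prior 0.32, lik 0.5, product 0.1600; [3] prior 0.16, lik 0.5, product 0.08000; [4] prior 0.26, lik 0.1818, product 0.04727.
Normalizing constant = 0.39127; the posterior for Urn 4 is its product over the sum, 0.04727/0.39127 = 0.1208.

Posterior probability ≈ 0.1208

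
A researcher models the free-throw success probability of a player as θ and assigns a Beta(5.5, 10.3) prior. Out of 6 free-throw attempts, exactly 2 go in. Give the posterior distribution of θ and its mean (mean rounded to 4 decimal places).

Posterior: Beta(7.5, 14.3); mean ≈ 0.3440

Observing 2 successes and 4 failures updates Beta(5.5, 10.3) by adding the success and failure counts to the two shape parameters: α = 5.5+2 = 7.5, β = 10.3+4 = 14.3.
Posterior mean = α/(α+β) = 7.5/21.8 = 0.3440.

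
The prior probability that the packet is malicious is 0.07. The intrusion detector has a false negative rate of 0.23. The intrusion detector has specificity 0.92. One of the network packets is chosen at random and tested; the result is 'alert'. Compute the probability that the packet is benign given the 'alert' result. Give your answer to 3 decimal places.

P(¬H | E) ≈ 0.580

Write H for 'the packet is malicious'. Prior odds H:¬H = 0.07/0.93 = 0.075269. For the 'alert' outcome, the likelihood ratio is 0.77/0.08 = 9.6250.
Posterior odds = 0.075269 × 9.6250 = 0.72446, so P(H|E) = 0.72446/(1+0.72446) = 0.420. Then P(¬H|E) = 1 − 0.420 = 0.580.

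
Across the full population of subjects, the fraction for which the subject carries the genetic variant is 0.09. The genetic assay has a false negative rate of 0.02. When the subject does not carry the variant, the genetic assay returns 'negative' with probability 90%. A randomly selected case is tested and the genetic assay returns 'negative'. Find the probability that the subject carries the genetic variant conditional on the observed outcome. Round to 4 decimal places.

Write H for 'the subject carries the genetic variant'. Prior odds H:¬H = 0.09/0.91 = 0.098901. For the 'negative' outcome, the likelihood ratio is 0.02/0.9 = 0.022222.
Posterior odds = 0.098901 × 0.022222 = 0.0021978, so P(H|E) = 0.0021978/(1+0.0021978) = 0.0022.

P(H | E) ≈ 0.0022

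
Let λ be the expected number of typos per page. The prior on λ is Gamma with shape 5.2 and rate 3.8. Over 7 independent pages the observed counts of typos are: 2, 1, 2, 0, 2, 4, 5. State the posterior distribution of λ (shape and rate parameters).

Posterior: Gamma(shape=21.2, rate=10.8)

Total count ∑xᵢ = 16 over n = 7 pages.
Gamma is conjugate to the Poisson likelihood: posterior is Gamma(shape = 5.2+16 = 21.2, rate = 3.8+7 = 10.8).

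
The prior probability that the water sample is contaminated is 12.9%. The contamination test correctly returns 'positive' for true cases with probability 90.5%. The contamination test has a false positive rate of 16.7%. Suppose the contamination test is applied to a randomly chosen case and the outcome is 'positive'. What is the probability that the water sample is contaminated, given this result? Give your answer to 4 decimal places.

Let H be the event that the water sample is contaminated. P(H) = 0.129, so P(¬H) = 0.871. With E the 'positive' result, P(E|H) = 0.905 and P(E|¬H) = 0.167.
P(E) = 0.905·0.129 + 0.167·0.871 = 0.11675 + 0.14546 = 0.26220.
By Bayes' theorem, P(H|E) = 0.11675 / 0.26220 = 0.4452.

P(H | E) ≈ 0.4452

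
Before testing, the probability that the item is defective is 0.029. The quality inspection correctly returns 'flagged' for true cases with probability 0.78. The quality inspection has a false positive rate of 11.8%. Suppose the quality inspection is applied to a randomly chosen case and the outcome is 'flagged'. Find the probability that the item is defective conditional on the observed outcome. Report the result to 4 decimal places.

Let H be the event that the item is defective. P(H) = 0.029, so P(¬H) = 0.971. With E the 'flagged' result, P(E|H) = 0.78 and P(E|¬H) = 0.118.
P(E) = 0.78·0.029 + 0.118·0.971 = 0.022620 + 0.11458 = 0.13720.
By Bayes' theorem, P(H|E) = 0.022620 / 0.13720 = 0.1649.

P(H | E) ≈ 0.1649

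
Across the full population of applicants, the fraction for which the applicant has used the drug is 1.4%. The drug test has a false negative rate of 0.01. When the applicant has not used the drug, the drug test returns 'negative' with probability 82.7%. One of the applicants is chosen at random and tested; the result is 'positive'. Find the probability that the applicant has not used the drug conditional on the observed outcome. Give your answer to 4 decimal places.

P(¬H | E) ≈ 0.9249

Let H be the event that the applicant has used the drug. P(H) = 0.014, so P(¬H) = 0.986. With E the 'positive' result, P(E|H) = 0.99 and P(E|¬H) = 0.173.
P(E) = 0.99·0.014 + 0.173·0.986 = 0.013860 + 0.17058 = 0.18444.
By Bayes' theorem, P(H|E) = 0.013860 / 0.18444 = 0.0751. Hence P(¬H|E) = 1 − 0.0751 = 0.9249.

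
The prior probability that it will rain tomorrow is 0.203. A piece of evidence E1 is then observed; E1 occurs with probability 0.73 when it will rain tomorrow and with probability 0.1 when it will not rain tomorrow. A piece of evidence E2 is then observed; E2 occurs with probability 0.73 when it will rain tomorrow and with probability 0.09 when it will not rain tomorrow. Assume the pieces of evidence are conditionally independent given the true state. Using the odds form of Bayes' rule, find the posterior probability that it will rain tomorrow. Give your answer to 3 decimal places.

Posterior probability ≈ 0.938

Prior odds = 0.203/(1−0.203) = 0.25471.
Likelihood ratio for E1 = 0.73/0.1 = 7.3000.
Likelihood ratio for E2 = 0.73/0.09 = 8.1111.
Posterior odds = prior odds × LR₁ × LR₂ = 15.081.
Posterior probability = odds/(1+odds) = 15.081/16.081 = 0.938.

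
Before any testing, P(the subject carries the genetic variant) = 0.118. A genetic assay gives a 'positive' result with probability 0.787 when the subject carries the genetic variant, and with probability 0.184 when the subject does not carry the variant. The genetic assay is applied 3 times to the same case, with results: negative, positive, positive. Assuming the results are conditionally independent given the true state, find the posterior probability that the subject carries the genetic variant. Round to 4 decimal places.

Posterior P(H) ≈ 0.3898

With H the event that the subject carries the genetic variant, the joint likelihood of the observed sequence is P(data|H) = 0.213·0.787·0.787 = 0.13193 and P(data|¬H) = 0.816·0.184·0.184 = 0.027626.
Bayes: P(H|data) = 0.118·0.13193 / (0.118·0.13193 + 0.882·0.027626) = 0.015567/0.039934 = 0.3898.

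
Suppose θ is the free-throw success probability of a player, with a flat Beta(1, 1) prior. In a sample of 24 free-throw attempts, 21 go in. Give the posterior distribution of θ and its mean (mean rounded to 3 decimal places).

Observing 21 successes and 3 failures updates Beta(1, 1) by adding the success and failure counts to the two shape parameters: α = 1+21 = 22, β = 1+3 = 4.
Posterior mean = α/(α+β) = 22/26 = 0.846.

Posterior: Beta(22, 4); mean ≈ 0.846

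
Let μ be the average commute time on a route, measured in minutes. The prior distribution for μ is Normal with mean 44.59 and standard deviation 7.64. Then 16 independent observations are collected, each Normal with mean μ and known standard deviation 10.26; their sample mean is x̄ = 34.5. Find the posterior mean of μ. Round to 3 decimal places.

Prior precision 1/τ₀² = 1/7.64² = 0.0171322; data precision n/σ² = 16/10.26² = 0.151994.
Posterior precision = 0.0171322 + 0.151994 = 0.169126.
Posterior mean = (0.0171322·44.59 + 0.151994·34.5) / 0.169126 = 35.522.

Posterior mean ≈ 35.522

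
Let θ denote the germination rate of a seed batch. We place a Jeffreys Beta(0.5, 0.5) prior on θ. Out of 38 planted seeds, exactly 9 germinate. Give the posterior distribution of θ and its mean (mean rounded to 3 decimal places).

The binomial likelihood is conjugate to the Beta prior: with 9 successes and 29 failures, the posterior is Beta(0.5+9, 0.5+29) = Beta(9.5, 29.5).
Posterior mean = α/(α+β) = 9.5/39 = 0.244.

Posterior: Beta(9.5, 29.5); mean ≈ 0.244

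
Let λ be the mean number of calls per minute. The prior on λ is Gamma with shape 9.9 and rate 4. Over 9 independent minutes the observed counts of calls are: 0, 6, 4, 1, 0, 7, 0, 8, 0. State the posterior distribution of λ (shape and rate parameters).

Total count ∑xᵢ = 26 over n = 9 minutes.
Gamma is conjugate to the Poisson likelihood: posterior is Gamma(shape = 9.9+26 = 35.9, rate = 4+9 = 13).

Posterior: Gamma(shape=35.9, rate=13)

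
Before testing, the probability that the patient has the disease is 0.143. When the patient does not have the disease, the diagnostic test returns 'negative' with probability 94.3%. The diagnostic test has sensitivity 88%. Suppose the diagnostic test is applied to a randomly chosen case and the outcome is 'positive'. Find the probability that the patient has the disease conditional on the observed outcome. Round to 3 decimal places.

Write H for 'the patient has the disease'. Prior odds H:¬H = 0.143/0.857 = 0.16686. For the 'positive' outcome, the likelihood ratio is 0.88/0.057 = 15.439.
Posterior odds = 0.16686 × 15.439 = 2.5761, so P(H|E) = 2.5761/(1+2.5761) = 0.720.

P(H | E) ≈ 0.720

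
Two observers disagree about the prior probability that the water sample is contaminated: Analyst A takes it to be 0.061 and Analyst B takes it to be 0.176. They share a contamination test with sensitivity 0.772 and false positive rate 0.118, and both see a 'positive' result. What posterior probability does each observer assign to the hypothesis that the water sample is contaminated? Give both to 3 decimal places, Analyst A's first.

Analyst A: 0.298; Analyst B: 0.583

The likelihood ratio for a 'positive' result is 0.772/0.118 = 6.5424.
Analyst A: prior odds 0.061/0.939 = 0.064963; posterior odds 0.42501; posterior probability 0.298.
Analyst B: prior odds 0.176/0.824 = 0.21359; posterior odds 1.3974; posterior probability 0.583.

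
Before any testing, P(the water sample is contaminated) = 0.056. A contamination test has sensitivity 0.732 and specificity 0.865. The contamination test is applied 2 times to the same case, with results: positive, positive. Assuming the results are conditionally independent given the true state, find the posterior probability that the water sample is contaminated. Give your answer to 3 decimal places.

Posterior P(H) ≈ 0.636

Let H be the event that the water sample is contaminated; start with P(H) = 0.056. P('positive'|H) = 0.732, P('positive'|¬H) = 0.135.
Update on result 1 ('positive'): P(H) ← 0.732·0.0560 / (0.732·0.0560 + 0.135·0.9440) = 0.040992/0.16843 = 0.2434.
Update on result 2 ('positive'): P(H) ← 0.732·0.2434 / (0.732·0.2434 + 0.135·0.7566) = 0.17815/0.28029 = 0.6356.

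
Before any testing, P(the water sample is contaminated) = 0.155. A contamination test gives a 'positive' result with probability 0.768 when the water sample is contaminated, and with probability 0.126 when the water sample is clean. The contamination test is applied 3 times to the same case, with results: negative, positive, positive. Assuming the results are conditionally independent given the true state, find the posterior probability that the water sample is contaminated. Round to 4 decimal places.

Let H be the event that the water sample is contaminated; start with P(H) = 0.155. P('positive'|H) = 0.768, P('positive'|¬H) = 0.126.
Update on result 1 ('negative'): P(H) ← 0.232·0.1550 / (0.232·0.1550 + 0.874·0.8450) = 0.035960/0.77449 = 0.0464.
Update on result 2 ('positive'): P(H) ← 0.768·0.0464 / (0.768·0.0464 + 0.126·0.9536) = 0.035659/0.15581 = 0.2289.
Update on result 3 ('positive'): P(H) ← 0.768·0.2289 / (0.768·0.2289 + 0.126·0.7711) = 0.17577/0.27293 = 0.6440.

Posterior P(H) ≈ 0.6440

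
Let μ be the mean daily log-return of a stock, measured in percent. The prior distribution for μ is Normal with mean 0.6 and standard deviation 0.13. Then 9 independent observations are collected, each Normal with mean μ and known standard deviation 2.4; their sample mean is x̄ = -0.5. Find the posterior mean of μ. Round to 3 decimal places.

With known σ, the Normal prior is conjugate. Weight on the data is w = (n/σ²)/(n/σ² + 1/τ₀²) = 1.56250/(1.56250+59.1716) = 0.025727.
Posterior mean = w·x̄ + (1−w)·μ₀ = 0.025727·-0.5 + 0.97427·0.6 = 0.572.

Posterior mean ≈ 0.572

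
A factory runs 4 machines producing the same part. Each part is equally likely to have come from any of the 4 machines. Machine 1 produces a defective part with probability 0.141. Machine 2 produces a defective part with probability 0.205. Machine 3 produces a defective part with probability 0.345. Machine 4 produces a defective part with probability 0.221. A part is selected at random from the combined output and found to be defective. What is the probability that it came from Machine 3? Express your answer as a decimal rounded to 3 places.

Posterior probability ≈ 0.378

Tabulate prior·likelihood by source: [1] prior 0.25, lik 0.141, product 0.03525; [2] prior 0.25, lik 0.205, product 0.05125; [3] prior 0.25, lik 0.345, product 0.08625; [4] prior 0.25, lik 0.221, product 0.05525.
Normalizing constant = 0.22800; the posterior for Machine 3 is its product over the sum, 0.08625/0.22800 = 0.378.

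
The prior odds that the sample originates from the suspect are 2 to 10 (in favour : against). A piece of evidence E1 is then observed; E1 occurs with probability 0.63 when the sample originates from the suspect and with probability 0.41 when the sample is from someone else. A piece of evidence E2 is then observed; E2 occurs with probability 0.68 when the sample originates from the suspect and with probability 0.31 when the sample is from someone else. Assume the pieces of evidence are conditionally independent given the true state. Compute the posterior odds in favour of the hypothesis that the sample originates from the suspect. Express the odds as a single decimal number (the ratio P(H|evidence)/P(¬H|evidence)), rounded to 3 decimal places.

Prior odds = 2/10 = 0.20000. In log-odds, ln(0.20000) = -1.6094.
Add log likelihood ratios: ln(1.5366) + ln(2.1935) = 1.2151.
Posterior log-odds = -0.39435, so posterior odds = exp(-0.39435) = 0.67411.

Posterior odds ≈ 0.674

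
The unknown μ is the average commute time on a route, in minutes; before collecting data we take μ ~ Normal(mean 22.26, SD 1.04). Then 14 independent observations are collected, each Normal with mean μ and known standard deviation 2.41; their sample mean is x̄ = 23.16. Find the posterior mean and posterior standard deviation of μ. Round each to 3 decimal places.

Posterior mean ≈ 22.910; posterior SD ≈ 0.548

With known σ, the Normal prior is conjugate. Weight on the data is w = (n/σ²)/(n/σ² + 1/τ₀²) = 2.41043/(2.41043+0.924556) = 0.72277.
Posterior mean = w·x̄ + (1−w)·μ₀ = 0.72277·23.16 + 0.27723·22.26 = 22.910. Posterior variance = 1/(2.41043+0.924556) = 0.299852, so SD = 0.548.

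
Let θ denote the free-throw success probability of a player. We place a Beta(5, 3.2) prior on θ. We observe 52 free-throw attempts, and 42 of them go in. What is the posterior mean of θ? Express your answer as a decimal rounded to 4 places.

Observing 42 successes and 10 failures updates Beta(5, 3.2) by adding the success and failure counts to the two shape parameters: α = 5+42 = 47, β = 3.2+10 = 13.2.
Posterior mean = α/(α+β) = 47/60.2 = 0.7807.

Posterior mean ≈ 0.7807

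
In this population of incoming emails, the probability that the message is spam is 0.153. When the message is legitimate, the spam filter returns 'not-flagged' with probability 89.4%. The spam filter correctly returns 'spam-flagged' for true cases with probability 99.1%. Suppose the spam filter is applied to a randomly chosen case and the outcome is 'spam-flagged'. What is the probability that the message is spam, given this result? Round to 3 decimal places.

Let H be the event that the message is spam. P(H) = 0.153, so P(¬H) = 0.847. With E the 'spam-flagged' result, P(E|H) = 0.991 and P(E|¬H) = 0.106.
P(E) = 0.991·0.153 + 0.106·0.847 = 0.15162 + 0.089782 = 0.24141.
By Bayes' theorem, P(H|E) = 0.15162 / 0.24141 = 0.628.

P(H | E) ≈ 0.628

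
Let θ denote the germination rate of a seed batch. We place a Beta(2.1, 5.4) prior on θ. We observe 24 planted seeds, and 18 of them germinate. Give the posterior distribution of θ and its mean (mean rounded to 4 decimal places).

Posterior: Beta(20.1, 11.4); mean ≈ 0.6381

The binomial likelihood is conjugate to the Beta prior: with 18 successes and 6 failures, the posterior is Beta(2.1+18, 5.4+6) = Beta(20.1, 11.4).
Posterior mean = α/(α+β) = 20.1/31.5 = 0.6381.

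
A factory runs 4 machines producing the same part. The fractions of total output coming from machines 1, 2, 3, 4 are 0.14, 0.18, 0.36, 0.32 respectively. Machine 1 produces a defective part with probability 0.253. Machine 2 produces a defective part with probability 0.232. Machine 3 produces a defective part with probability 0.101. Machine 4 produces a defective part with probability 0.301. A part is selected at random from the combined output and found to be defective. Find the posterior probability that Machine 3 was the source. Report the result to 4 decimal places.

Posterior probability ≈ 0.1733

Tabulate prior·likelihood by source: [1] prior 0.14, lik 0.253, product 0.03542; [2] prior 0.18, lik 0.232, product 0.04176; [3] prior 0.36, lik 0.101, product 0.03636; [4] prior 0.32, lik 0.301, product 0.09632.
Normalizing constant = 0.20986; the posterior for Machine 3 is its product over the sum, 0.03636/0.20986 = 0.1733.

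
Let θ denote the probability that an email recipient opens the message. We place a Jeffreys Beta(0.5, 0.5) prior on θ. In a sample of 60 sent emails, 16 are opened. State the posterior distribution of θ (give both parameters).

Posterior: Beta(16.5, 44.5)

The binomial likelihood is conjugate to the Beta prior: with 16 successes and 44 failures, the posterior is Beta(0.5+16, 0.5+44) = Beta(16.5, 44.5).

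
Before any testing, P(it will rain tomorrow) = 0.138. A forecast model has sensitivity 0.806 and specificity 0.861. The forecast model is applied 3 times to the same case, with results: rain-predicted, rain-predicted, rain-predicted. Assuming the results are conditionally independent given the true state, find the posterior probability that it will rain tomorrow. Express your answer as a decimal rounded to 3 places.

Posterior P(H) ≈ 0.969

Let H be the event that it will rain tomorrow; start with P(H) = 0.138. P('rain-predicted'|H) = 0.806, P('rain-predicted'|¬H) = 0.139.
Update on result 1 ('rain-predicted'): P(H) ← 0.806·0.1380 / (0.806·0.1380 + 0.139·0.8620) = 0.11123/0.23105 = 0.4814.
Update on result 2 ('rain-predicted'): P(H) ← 0.806·0.4814 / (0.806·0.4814 + 0.139·0.5186) = 0.38802/0.46010 = 0.8433.
Update on result 3 ('rain-predicted'): P(H) ← 0.806·0.8433 / (0.806·0.8433 + 0.139·0.1567) = 0.67972/0.70150 = 0.9690.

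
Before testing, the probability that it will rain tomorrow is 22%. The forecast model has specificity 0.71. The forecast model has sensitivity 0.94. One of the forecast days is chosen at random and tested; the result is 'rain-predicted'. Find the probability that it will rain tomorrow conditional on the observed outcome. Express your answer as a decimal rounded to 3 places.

Let H be the event that it will rain tomorrow. P(H) = 0.22, so P(¬H) = 0.78. With E the 'rain-predicted' result, P(E|H) = 0.94 and P(E|¬H) = 0.29.
P(E) = 0.94·0.22 + 0.29·0.78 = 0.20680 + 0.22620 = 0.43300.
By Bayes' theorem, P(H|E) = 0.20680 / 0.43300 = 0.478.

P(H | E) ≈ 0.478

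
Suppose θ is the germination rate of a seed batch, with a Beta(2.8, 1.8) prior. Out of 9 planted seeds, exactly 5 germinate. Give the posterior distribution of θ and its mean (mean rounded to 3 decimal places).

The binomial likelihood is conjugate to the Beta prior: with 5 successes and 4 failures, the posterior is Beta(2.8+5, 1.8+4) = Beta(7.8, 5.8).
Posterior mean = α/(α+β) = 7.8/13.6 = 0.574.

Posterior: Beta(7.8, 5.8); mean ≈ 0.574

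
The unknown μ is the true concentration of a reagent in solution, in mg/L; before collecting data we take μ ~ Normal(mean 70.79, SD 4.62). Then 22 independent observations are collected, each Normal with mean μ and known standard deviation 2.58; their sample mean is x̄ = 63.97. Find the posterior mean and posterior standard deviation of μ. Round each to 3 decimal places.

With known σ, the Normal prior is conjugate. Weight on the data is w = (n/σ²)/(n/σ² + 1/τ₀²) = 3.30509/(3.30509+0.0468507) = 0.98602.
Posterior mean = w·x̄ + (1−w)·μ₀ = 0.98602·63.97 + 0.013977·70.79 = 64.065. Posterior variance = 1/(3.30509+0.0468507) = 0.298335, so SD = 0.546.

Posterior mean ≈ 64.065; posterior SD ≈ 0.546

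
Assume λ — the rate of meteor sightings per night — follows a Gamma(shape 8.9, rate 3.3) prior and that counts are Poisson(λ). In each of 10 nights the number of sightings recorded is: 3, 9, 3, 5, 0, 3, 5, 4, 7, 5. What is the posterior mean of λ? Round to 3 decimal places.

The Poisson likelihood adds the total count to the shape and the number of exposure periods to the rate. Here ∑xᵢ = 44 and n = 10, so shape 8.9→52.9 and rate 3.3→13.3.
E[λ | data] = 52.9/13.3 = 3.977.

Posterior mean ≈ 3.977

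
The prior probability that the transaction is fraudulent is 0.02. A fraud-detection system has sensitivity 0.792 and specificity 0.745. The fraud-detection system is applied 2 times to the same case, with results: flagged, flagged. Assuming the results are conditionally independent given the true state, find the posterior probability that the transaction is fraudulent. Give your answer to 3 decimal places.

Posterior P(H) ≈ 0.164

Let H be the event that the transaction is fraudulent; start with P(H) = 0.02. P('flagged'|H) = 0.792, P('flagged'|¬H) = 0.255.
Update on result 1 ('flagged'): P(H) ← 0.792·0.0200 / (0.792·0.0200 + 0.255·0.9800) = 0.015840/0.26574 = 0.0596.
Update on result 2 ('flagged'): P(H) ← 0.792·0.0596 / (0.792·0.0596 + 0.255·0.9404) = 0.047209/0.28701 = 0.1645.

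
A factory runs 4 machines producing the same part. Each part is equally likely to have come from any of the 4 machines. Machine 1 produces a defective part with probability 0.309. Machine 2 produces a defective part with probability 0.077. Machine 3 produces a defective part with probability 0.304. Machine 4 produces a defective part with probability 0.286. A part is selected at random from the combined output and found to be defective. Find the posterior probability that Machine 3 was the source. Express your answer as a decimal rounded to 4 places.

Tabulate prior·likelihood by source: [1] prior 0.25, lik 0.309, product 0.07725; [2] prior 0.25, lik 0.077, product 0.01925; [3] prior 0.25, lik 0.304, product 0.07600; [4] prior 0.25, lik 0.286, product 0.07150.
Normalizing constant = 0.24400; the posterior for Machine 3 is its product over the sum, 0.07600/0.24400 = 0.3115.

Posterior probability ≈ 0.3115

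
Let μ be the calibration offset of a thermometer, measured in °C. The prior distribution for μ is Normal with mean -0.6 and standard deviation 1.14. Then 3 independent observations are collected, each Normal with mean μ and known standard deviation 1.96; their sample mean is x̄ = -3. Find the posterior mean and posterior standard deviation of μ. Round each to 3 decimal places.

Posterior mean ≈ -1.809; posterior SD ≈ 0.803

With known σ, the Normal prior is conjugate. Weight on the data is w = (n/σ²)/(n/σ² + 1/τ₀²) = 0.780925/(0.780925+0.769468) = 0.50369.
Posterior mean = w·x̄ + (1−w)·μ₀ = 0.50369·-3 + 0.49631·-0.6 = -1.809. Posterior variance = 1/(0.780925+0.769468) = 0.644998, so SD = 0.803.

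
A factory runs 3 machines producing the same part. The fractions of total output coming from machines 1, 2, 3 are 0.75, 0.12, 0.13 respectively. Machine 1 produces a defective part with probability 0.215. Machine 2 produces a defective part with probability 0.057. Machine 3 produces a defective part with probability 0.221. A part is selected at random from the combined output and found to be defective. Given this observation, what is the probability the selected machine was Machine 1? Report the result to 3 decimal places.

Posterior probability ≈ 0.819

Tabulate prior·likelihood by source: [1] prior 0.75, lik 0.215, product 0.1613; [2] prior 0.12, lik 0.057, product 0.006840; [3] prior 0.13, lik 0.221, product 0.02873.
Normalizing constant = 0.19682; the posterior for Machine 1 is its product over the sum, 0.1613/0.19682 = 0.819.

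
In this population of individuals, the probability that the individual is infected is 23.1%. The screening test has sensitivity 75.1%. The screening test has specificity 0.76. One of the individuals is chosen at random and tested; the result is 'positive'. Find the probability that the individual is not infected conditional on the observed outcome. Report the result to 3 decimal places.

P(¬H | E) ≈ 0.515

Write H for 'the individual is infected'. Prior odds H:¬H = 0.231/0.769 = 0.30039. For the 'positive' outcome, the likelihood ratio is 0.751/0.24 = 3.1292.
Posterior odds = 0.30039 × 3.1292 = 0.93997, so P(H|E) = 0.93997/(1+0.93997) = 0.485. Then P(¬H|E) = 1 − 0.485 = 0.515.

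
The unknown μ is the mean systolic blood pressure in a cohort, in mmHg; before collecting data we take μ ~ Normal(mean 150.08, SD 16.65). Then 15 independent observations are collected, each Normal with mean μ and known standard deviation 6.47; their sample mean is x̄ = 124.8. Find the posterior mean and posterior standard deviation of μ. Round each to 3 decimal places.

Posterior mean ≈ 125.052; posterior SD ≈ 1.662

With known σ, the Normal prior is conjugate. Weight on the data is w = (n/σ²)/(n/σ² + 1/τ₀²) = 0.358330/(0.358330+0.00360721) = 0.99003.
Posterior mean = w·x̄ + (1−w)·μ₀ = 0.99003·124.8 + 0.0099664·150.08 = 125.052. Posterior variance = 1/(0.358330+0.00360721) = 2.76291, so SD = 1.662.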